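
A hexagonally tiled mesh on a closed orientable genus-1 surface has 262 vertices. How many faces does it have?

χ = 2 − 2·1 = 0, and every face is a hexagon so 6F = 2E.
V − E + F = 0 with E = 6F/2 gives 262 − (6/2 − 1)·F = 0, so F = 131 and E = 393.

131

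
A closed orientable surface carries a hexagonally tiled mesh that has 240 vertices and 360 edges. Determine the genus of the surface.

Every face is a hexagon and each edge borders two faces, so 6F = 2·360, giving F = 120.
χ = V − E + F = 240 − 360 + 120 = 0.
For a closed orientable surface χ = 2 − 2g, so g = (2 − (0))/2 = 1.

1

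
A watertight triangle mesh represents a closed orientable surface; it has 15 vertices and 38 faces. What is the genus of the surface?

3

Every face is a triangle, so 2E = 3·38 = 114, giving E = 57.
χ = V − E + F = 15 − 57 + 38 = -4.
For a closed orientable surface χ = 2 − 2g, so g = (2 − (-4))/2 = 3.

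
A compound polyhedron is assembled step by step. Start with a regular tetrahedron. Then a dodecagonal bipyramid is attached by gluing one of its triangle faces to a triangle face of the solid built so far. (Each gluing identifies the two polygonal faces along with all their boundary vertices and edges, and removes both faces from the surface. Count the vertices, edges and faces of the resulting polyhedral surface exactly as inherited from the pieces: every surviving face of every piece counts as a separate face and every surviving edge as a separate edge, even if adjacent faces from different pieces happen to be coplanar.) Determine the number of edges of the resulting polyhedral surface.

A regular tetrahedron: V=4, E=6, F=4.
Attach a dodecagonal bipyramid (V=14, E=36, F=24) along a 3-gon: merge 3 vertices and 3 edges, delete both glued faces → V=15, E=39, F=26.
Check: V − E + F = 15 − 39 + 26 = 2.

39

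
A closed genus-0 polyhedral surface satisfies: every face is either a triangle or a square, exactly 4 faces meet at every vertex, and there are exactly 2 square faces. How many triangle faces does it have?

Let x be the number of triangles; then F = 2 + x.
Edge–face incidences: 2E = 4·2 + 3·x = 8 + 3x.
Every vertex has degree 4, so 4V = 2E.
Euler: V − E + F = 2 ⇒ (2E)/4 − E + (2 + x) = 2.
Multiply by 8: 2·(2E) − 4·(2E) + 8·(2 + x) = 16, i.e. 16 + 8x − 2·(8 + 3x) = 16.
Collecting terms: 2x = 16, so x = 8.
Then 2E = 8 + 3·8 = 32, so E = 16, V = 2E/4 = 8, F = 2 + 8 = 10.

8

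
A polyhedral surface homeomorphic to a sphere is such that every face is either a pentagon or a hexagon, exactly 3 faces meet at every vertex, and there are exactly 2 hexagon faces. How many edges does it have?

Let x be the number of pentagons; then F = 2 + x.
Edge–face incidences: 2E = 6·2 + 5·x = 12 + 5x.
Every vertex has degree 3, so 3V = 2E.
Euler: V − E + F = 2 ⇒ (2E)/3 − E + (2 + x) = 2.
Multiply by 6: 2·(2E) − 3·(2E) + 6·(2 + x) = 12, i.e. 12 + 6x − (12 + 5x) = 12.
Collecting terms: x = 12.
Then 2E = 12 + 5·12 = 72, so E = 36, V = 2E/3 = 24, F = 2 + 12 = 14.

36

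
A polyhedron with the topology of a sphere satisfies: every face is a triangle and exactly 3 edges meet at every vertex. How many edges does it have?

6

Each face has 3 edges and each edge borders two faces, so 2E = 3F.
Each vertex has degree 3, so 3V = 2E and hence V = 3F/3.
Euler: V − E + F = 2 ⇒ (3F/3) − (3F/2) + F = 2.
Multiply by 6: (6 − 9 + 6)F = 12, i.e. 3F = 12.
So F = 4, E = 3·4/2 = 6, V = 3·4/3 = 4.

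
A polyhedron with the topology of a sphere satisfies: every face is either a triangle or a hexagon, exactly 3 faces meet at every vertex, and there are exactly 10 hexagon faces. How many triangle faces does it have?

Let x be the number of triangles; then F = 10 + x.
Edge–face incidences: 2E = 6·10 + 3·x = 60 + 3x.
Every vertex has degree 3, so 3V = 2E.
Euler: V − E + F = 2 ⇒ (2E)/3 − E + (10 + x) = 2.
Multiply by 6: 2·(2E) − 3·(2E) + 6·(10 + x) = 12, i.e. 60 + 6x − (60 + 3x) = 12.
Collecting terms: 3x = 12, so x = 4.
Then 2E = 60 + 3·4 = 72, so E = 36, V = 2E/3 = 24, F = 10 + 4 = 14.

4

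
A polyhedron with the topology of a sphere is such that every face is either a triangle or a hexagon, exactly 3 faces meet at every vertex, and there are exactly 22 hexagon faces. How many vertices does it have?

48

Let x be the number of triangles; then F = 22 + x.
Edge–face incidences: 2E = 6·22 + 3·x = 132 + 3x.
Every vertex has degree 3, so 3V = 2E.
Euler: V − E + F = 2 ⇒ (2E)/3 − E + (22 + x) = 2.
Multiply by 6: 2·(2E) − 3·(2E) + 6·(22 + x) = 12, i.e. 132 + 6x − (132 + 3x) = 12.
Collecting terms: 3x = 12, so x = 4.
Then 2E = 132 + 3·4 = 144, so E = 72, V = 2E/3 = 48, F = 22 + 4 = 26.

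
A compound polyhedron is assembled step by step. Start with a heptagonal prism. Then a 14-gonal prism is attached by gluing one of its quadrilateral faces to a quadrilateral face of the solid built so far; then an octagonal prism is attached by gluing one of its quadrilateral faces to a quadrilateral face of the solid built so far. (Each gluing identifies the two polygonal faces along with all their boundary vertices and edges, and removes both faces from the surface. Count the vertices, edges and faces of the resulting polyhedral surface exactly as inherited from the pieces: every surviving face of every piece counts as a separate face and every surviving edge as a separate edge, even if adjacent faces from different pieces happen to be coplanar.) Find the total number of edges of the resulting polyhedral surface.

A heptagonal prism: V=14, E=21, F=9.
Attach a 14-gonal prism (V=28, E=42, F=16) along a 4-gon: merge 4 vertices and 4 edges, delete both glued faces → V=38, E=59, F=23.
Attach an octagonal prism (V=16, E=24, F=10) along a 4-gon: merge 4 vertices and 4 edges, delete both glued faces → V=50, E=79, F=31.
Check: V − E + F = 50 − 79 + 31 = 2.

79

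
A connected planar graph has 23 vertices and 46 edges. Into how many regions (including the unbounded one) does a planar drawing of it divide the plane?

Euler's formula for a connected plane graph: V − E + F = 2, so F = 2 − 23 + 46 = 25.

25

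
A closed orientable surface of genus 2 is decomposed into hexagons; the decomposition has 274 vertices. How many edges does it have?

χ = 2 − 2·2 = -2, and every face is a hexagon so 6F = 2E.
V − E + F = -2 with E = 6F/2 gives 274 − (6/2 − 1)·F = -2, so F = 138 and E = 414.

414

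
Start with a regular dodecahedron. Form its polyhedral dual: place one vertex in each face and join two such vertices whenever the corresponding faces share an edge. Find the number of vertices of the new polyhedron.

12

The base solid has V = 20, E = 30, F = 12.
The dual swaps V and F and preserves E: V′ = F = 12, E′ = E = 30, F′ = V = 20.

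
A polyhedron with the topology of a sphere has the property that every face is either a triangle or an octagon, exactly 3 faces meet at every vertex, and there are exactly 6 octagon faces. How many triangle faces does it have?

Let x be the number of triangles; then F = 6 + x.
Edge–face incidences: 2E = 8·6 + 3·x = 48 + 3x.
Every vertex has degree 3, so 3V = 2E.
Euler: V − E + F = 2 ⇒ (2E)/3 − E + (6 + x) = 2.
Multiply by 6: 2·(2E) − 3·(2E) + 6·(6 + x) = 12, i.e. 36 + 6x − (48 + 3x) = 12.
Collecting terms: 3x − 12 = 12, so 3x = 24, so x = 8.
Then 2E = 48 + 3·8 = 72, so E = 36, V = 2E/3 = 24, F = 6 + 8 = 14.

8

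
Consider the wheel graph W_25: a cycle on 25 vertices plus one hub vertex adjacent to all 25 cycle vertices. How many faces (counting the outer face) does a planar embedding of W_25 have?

26

W_25 has V = 25 + 1 = 26 vertices and E = 2·25 = 50 edges.
By Euler's formula F = 2 − V + E = 2 − 26 + 50 = 26.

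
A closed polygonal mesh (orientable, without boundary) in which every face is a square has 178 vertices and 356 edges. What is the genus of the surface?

Every face is a square and each edge borders two faces, so 4F = 2·356, giving F = 178.
χ = V − E + F = 178 − 356 + 178 = 0.
For a closed orientable surface χ = 2 − 2g, so g = (2 − (0))/2 = 1.

1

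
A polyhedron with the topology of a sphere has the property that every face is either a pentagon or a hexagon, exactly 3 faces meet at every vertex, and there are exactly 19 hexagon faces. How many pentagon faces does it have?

12

Let x be the number of pentagons; then F = 19 + x.
Edge–face incidences: 2E = 6·19 + 5·x = 114 + 5x.
Every vertex has degree 3, so 3V = 2E.
Euler: V − E + F = 2 ⇒ (2E)/3 − E + (19 + x) = 2.
Multiply by 6: 2·(2E) − 3·(2E) + 6·(19 + x) = 12, i.e. 114 + 6x − (114 + 5x) = 12.
Collecting terms: x = 12.
Then 2E = 114 + 5·12 = 174, so E = 87, V = 2E/3 = 58, F = 19 + 12 = 31.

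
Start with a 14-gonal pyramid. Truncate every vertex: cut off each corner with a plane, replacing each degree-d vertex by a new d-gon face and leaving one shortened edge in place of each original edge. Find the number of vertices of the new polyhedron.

56

The base solid has V = 15, E = 28, F = 15.
Truncation replaces each original edge-end by a new vertex, so V′ = 2E = 56.
Each original edge survives, and each old vertex of degree d contributes d new edges; summing degrees gives Σd = 2E, so E′ = E + 2E = 3E = 84.
Each original face survives and each original vertex becomes one new face: F′ = F + V = 30.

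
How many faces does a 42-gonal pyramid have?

A pyramid on an n-gon base has one n-gon and n triangles: V = 42 + 1 = 43, E = 2·42 = 84, F = 42 + 1 = 43.

43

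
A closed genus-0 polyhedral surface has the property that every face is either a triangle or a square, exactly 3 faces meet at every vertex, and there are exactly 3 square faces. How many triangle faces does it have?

2

Let x be the number of triangles; then F = 3 + x.
Edge–face incidences: 2E = 4·3 + 3·x = 12 + 3x.
Every vertex has degree 3, so 3V = 2E.
Euler: V − E + F = 2 ⇒ (2E)/3 − E + (3 + x) = 2.
Multiply by 6: 2·(2E) − 3·(2E) + 6·(3 + x) = 12, i.e. 18 + 6x − (12 + 3x) = 12.
Collecting terms: 3x + 6 = 12, so 3x = 6, so x = 2.
Then 2E = 12 + 3·2 = 18, so E = 9, V = 2E/3 = 6, F = 3 + 2 = 5.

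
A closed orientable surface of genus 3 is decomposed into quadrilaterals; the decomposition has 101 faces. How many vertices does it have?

97

χ = 2 − 2·3 = -4, and every face is a square so 4F = 2E.
E = 4·101/2 = 202. Then V = -4 + E − F = -4 + 202 − 101 = 97.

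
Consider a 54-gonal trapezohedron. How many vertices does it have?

110

The n-trapezohedron (dual of the n-antiprism) has V = 2·54 + 2 = 110, E = 4·54 = 216, F = 2·54 = 108.
Check: V − E + F = 110 − 216 + 108 = 2.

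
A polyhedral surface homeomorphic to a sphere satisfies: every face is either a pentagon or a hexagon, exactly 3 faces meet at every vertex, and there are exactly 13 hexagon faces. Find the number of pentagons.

12

Let x be the number of pentagons; then F = 13 + x.
Edge–face incidences: 2E = 6·13 + 5·x = 78 + 5x.
Every vertex has degree 3, so 3V = 2E.
Euler: V − E + F = 2 ⇒ (2E)/3 − E + (13 + x) = 2.
Multiply by 6: 2·(2E) − 3·(2E) + 6·(13 + x) = 12, i.e. 78 + 6x − (78 + 5x) = 12.
Collecting terms: x = 12.
Then 2E = 78 + 5·12 = 138, so E = 69, V = 2E/3 = 46, F = 13 + 12 = 25.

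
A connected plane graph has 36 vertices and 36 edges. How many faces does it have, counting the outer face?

Euler's formula for a connected plane graph: V − E + F = 2, so F = 2 − 36 + 36 = 2.

2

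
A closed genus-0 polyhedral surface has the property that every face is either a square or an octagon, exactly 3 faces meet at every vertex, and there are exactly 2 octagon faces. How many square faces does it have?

8

Let x be the number of squares; then F = 2 + x.
Edge–face incidences: 2E = 8·2 + 4·x = 16 + 4x.
Every vertex has degree 3, so 3V = 2E.
Euler: V − E + F = 2 ⇒ (2E)/3 − E + (2 + x) = 2.
Multiply by 6: 2·(2E) − 3·(2E) + 6·(2 + x) = 12, i.e. 12 + 6x − (16 + 4x) = 12.
Collecting terms: 2x − 4 = 12, so 2x = 16, so x = 8.
Then 2E = 16 + 4·8 = 48, so E = 24, V = 2E/3 = 16, F = 2 + 8 = 10.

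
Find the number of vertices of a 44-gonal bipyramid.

A bipyramid over an n-gon has 2n triangular faces and n + 2 vertices: V = 44 + 2 = 46, E = 3·44 = 132, F = 2·44 = 88.
Check: V − E + F = 46 − 132 + 88 = 2.

46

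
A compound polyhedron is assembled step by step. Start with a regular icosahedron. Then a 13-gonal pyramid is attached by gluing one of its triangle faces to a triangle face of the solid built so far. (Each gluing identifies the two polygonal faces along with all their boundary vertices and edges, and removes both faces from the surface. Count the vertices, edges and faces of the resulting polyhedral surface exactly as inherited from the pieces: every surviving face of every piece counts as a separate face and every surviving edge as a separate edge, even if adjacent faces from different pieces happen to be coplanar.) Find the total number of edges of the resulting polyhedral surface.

53

A regular icosahedron: V=12, E=30, F=20.
Attach a 13-gonal pyramid (V=14, E=26, F=14) along a 3-gon: merge 3 vertices and 3 edges, delete both glued faces → V=23, E=53, F=32.
Check: V − E + F = 23 − 53 + 32 = 2.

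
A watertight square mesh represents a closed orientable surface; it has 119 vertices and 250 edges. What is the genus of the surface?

Every face is a square and each edge borders two faces, so 4F = 2·250, giving F = 125.
χ = V − E + F = 119 − 250 + 125 = -6.
For a closed orientable surface χ = 2 − 2g, so g = (2 − (-6))/2 = 4.

4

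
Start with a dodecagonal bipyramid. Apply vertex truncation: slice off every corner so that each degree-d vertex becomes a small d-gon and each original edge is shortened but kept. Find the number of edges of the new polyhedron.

108

The base solid has V = 14, E = 36, F = 24.
Truncation replaces each original edge-end by a new vertex, so V′ = 2E = 72.
Each original edge survives, and each old vertex of degree d contributes d new edges; summing degrees gives Σd = 2E, so E′ = E + 2E = 3E = 108.
Each original face survives and each original vertex becomes one new face: F′ = F + V = 38.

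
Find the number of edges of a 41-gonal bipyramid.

A bipyramid over an n-gon has 2n triangular faces and n + 2 vertices: V = 41 + 2 = 43, E = 3·41 = 123, F = 2·41 = 82.
Check: V − E + F = 43 − 123 + 82 = 2.

123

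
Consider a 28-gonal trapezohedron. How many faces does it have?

The n-trapezohedron (dual of the n-antiprism) has V = 2·28 + 2 = 58, E = 4·28 = 112, F = 2·28 = 56.
Check: V − E + F = 58 − 112 + 56 = 2.

56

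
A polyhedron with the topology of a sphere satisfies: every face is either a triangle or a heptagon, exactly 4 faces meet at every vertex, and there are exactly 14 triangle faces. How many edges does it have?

Let x be the number of heptagons; then F = 14 + x.
Edge–face incidences: 2E = 3·14 + 7·x = 42 + 7x.
Every vertex has degree 4, so 4V = 2E.
Euler: V − E + F = 2 ⇒ (2E)/4 − E + (14 + x) = 2.
Multiply by 8: 2·(2E) − 4·(2E) + 8·(14 + x) = 16, i.e. 112 + 8x − 2·(42 + 7x) = 16.
Collecting terms: −6x + 28 = 16, so −6x = −12, so x = 2.
Then 2E = 42 + 7·2 = 56, so E = 28, V = 2E/4 = 14, F = 14 + 2 = 16.

28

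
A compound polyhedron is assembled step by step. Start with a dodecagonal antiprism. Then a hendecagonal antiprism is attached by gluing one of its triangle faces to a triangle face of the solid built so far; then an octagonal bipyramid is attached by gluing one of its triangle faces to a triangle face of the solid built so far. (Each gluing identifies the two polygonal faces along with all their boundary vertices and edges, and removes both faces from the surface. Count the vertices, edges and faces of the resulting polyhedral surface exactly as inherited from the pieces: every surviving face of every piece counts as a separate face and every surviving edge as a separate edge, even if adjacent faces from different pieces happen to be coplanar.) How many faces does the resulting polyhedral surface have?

A dodecagonal antiprism: V=24, E=48, F=26.
Attach a hendecagonal antiprism (V=22, E=44, F=24) along a 3-gon: merge 3 vertices and 3 edges, delete both glued faces → V=43, E=89, F=48.
Attach an octagonal bipyramid (V=10, E=24, F=16) along a 3-gon: merge 3 vertices and 3 edges, delete both glued faces → V=50, E=110, F=62.
Check: V − E + F = 50 − 110 + 62 = 2.

62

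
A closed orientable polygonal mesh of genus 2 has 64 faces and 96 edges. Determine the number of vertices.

30

For a closed orientable surface of genus 2, χ = 2 − 2·2 = -2.
V = -2 + E − F = -2 + 96 − 64 = 30.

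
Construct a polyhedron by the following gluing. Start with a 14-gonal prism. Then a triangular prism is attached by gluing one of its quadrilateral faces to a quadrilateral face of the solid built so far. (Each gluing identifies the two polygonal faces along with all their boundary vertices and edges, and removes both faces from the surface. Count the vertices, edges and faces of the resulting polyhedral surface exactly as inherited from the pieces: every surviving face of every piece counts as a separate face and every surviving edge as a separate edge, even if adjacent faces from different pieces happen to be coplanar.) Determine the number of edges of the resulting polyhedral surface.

47

A 14-gonal prism: V=28, E=42, F=16.
Attach a triangular prism (V=6, E=9, F=5) along a 4-gon: merge 4 vertices and 4 edges, delete both glued faces → V=30, E=47, F=19.
Check: V − E + F = 30 − 47 + 19 = 2.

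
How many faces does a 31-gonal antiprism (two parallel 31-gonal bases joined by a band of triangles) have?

64

An antiprism on an n-gon has two n-gon caps and 2n triangles: V = 2·31 = 62, E = 4·31 = 124, F = 2·31 + 2 = 64.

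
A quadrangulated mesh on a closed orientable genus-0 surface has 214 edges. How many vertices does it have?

χ = 2 − 2·0 = 2, and every face is a square so 4F = 2E.
F = 2E/4 = 107. Then V = 2 + E − F = 2 + 214 − 107 = 109.

109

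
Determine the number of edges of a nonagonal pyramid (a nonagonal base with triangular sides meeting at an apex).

18

A pyramid on an n-gon base has one n-gon and n triangles: V = 9 + 1 = 10, E = 2·9 = 18, F = 9 + 1 = 10.
Check: V − E + F = 10 − 18 + 10 = 2.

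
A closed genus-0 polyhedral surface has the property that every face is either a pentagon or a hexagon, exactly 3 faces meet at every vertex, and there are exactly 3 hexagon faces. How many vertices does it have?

26

Let x be the number of pentagons; then F = 3 + x.
Edge–face incidences: 2E = 6·3 + 5·x = 18 + 5x.
Every vertex has degree 3, so 3V = 2E.
Euler: V − E + F = 2 ⇒ (2E)/3 − E + (3 + x) = 2.
Multiply by 6: 2·(2E) − 3·(2E) + 6·(3 + x) = 12, i.e. 18 + 6x − (18 + 5x) = 12.
Collecting terms: x = 12.
Then 2E = 18 + 5·12 = 78, so E = 39, V = 2E/3 = 26, F = 3 + 12 = 15.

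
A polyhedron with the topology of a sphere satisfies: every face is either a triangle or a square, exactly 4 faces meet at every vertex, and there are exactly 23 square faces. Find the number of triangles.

8

Let x be the number of triangles; then F = 23 + x.
Edge–face incidences: 2E = 4·23 + 3·x = 92 + 3x.
Every vertex has degree 4, so 4V = 2E.
Euler: V − E + F = 2 ⇒ (2E)/4 − E + (23 + x) = 2.
Multiply by 8: 2·(2E) − 4·(2E) + 8·(23 + x) = 16, i.e. 184 + 8x − 2·(92 + 3x) = 16.
Collecting terms: 2x = 16, so x = 8.
Then 2E = 92 + 3·8 = 116, so E = 58, V = 2E/4 = 29, F = 23 + 8 = 31.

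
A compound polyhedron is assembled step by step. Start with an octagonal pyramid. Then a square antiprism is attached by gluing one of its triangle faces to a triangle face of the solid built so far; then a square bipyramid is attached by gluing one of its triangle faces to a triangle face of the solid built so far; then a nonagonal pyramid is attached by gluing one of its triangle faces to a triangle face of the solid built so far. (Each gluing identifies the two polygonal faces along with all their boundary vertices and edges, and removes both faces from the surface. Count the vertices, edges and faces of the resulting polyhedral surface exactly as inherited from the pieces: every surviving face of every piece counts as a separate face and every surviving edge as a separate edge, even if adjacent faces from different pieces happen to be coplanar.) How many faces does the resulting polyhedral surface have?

An octagonal pyramid: V=9, E=16, F=9.
Attach a square antiprism (V=8, E=16, F=10) along a 3-gon: merge 3 vertices and 3 edges, delete both glued faces → V=14, E=29, F=17.
Attach a square bipyramid (V=6, E=12, F=8) along a 3-gon: merge 3 vertices and 3 edges, delete both glued faces → V=17, E=38, F=23.
Attach a nonagonal pyramid (V=10, E=18, F=10) along a 3-gon: merge 3 vertices and 3 edges, delete both glued faces → V=24, E=53, F=31.
Check: V − E + F = 24 − 53 + 31 = 2.

31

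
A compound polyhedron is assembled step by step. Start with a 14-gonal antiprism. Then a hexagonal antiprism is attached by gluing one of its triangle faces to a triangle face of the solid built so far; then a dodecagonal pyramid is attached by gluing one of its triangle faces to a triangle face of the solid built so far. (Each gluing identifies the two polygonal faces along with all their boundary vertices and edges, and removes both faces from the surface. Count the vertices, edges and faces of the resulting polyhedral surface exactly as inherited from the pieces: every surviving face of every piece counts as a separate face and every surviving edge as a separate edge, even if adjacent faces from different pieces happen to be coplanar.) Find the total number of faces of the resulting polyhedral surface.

53

A 14-gonal antiprism: V=28, E=56, F=30.
Attach a hexagonal antiprism (V=12, E=24, F=14) along a 3-gon: merge 3 vertices and 3 edges, delete both glued faces → V=37, E=77, F=42.
Attach a dodecagonal pyramid (V=13, E=24, F=13) along a 3-gon: merge 3 vertices and 3 edges, delete both glued faces → V=47, E=98, F=53.
Check: V − E + F = 47 − 98 + 53 = 2.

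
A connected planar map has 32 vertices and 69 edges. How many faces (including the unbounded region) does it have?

Euler's formula for a connected plane graph: V − E + F = 2, so F = 2 − 32 + 69 = 39.

39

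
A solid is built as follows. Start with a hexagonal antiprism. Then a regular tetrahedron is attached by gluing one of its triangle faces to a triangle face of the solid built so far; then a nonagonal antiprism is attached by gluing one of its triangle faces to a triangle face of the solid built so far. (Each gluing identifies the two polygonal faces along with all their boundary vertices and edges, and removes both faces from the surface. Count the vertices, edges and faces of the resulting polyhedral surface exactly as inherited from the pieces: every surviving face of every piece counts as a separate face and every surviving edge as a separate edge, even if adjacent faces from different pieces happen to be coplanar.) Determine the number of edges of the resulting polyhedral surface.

60

A hexagonal antiprism: V=12, E=24, F=14.
Attach a regular tetrahedron (V=4, E=6, F=4) along a 3-gon: merge 3 vertices and 3 edges, delete both glued faces → V=13, E=27, F=16.
Attach a nonagonal antiprism (V=18, E=36, F=20) along a 3-gon: merge 3 vertices and 3 edges, delete both glued faces → V=28, E=60, F=34.
Check: V − E + F = 28 − 60 + 34 = 2.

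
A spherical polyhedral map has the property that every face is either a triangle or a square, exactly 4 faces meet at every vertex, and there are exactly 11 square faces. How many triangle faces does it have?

8

Let x be the number of triangles; then F = 11 + x.
Edge–face incidences: 2E = 4·11 + 3·x = 44 + 3x.
Every vertex has degree 4, so 4V = 2E.
Euler: V − E + F = 2 ⇒ (2E)/4 − E + (11 + x) = 2.
Multiply by 8: 2·(2E) − 4·(2E) + 8·(11 + x) = 16, i.e. 88 + 8x − 2·(44 + 3x) = 16.
Collecting terms: 2x = 16, so x = 8.
Then 2E = 44 + 3·8 = 68, so E = 34, V = 2E/4 = 17, F = 11 + 8 = 19.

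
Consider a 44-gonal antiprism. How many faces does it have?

An antiprism on an n-gon has two n-gon caps and 2n triangles: V = 2·44 = 88, E = 4·44 = 176, F = 2·44 + 2 = 90.

90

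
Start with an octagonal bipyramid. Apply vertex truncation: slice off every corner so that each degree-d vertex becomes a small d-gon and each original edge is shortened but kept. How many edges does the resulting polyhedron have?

The base solid has V = 10, E = 24, F = 16.
Truncation replaces each original edge-end by a new vertex, so V′ = 2E = 48.
Each original edge survives, and each old vertex of degree d contributes d new edges; summing degrees gives Σd = 2E, so E′ = E + 2E = 3E = 72.
Each original face survives and each original vertex becomes one new face: F′ = F + V = 26.

72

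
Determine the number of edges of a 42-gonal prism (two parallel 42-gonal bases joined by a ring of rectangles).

A prism on an n-gon has two n-gon bases and n rectangular sides: V = 2·42 = 84, E = 3·42 = 126, F = 42 + 2 = 44.

126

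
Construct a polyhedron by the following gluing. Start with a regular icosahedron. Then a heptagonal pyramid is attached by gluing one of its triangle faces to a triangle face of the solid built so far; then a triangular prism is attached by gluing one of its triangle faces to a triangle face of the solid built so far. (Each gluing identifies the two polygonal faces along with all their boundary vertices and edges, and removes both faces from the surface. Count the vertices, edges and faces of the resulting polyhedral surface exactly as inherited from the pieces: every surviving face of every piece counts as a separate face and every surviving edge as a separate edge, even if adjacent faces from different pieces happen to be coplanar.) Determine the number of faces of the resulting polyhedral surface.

A regular icosahedron: V=12, E=30, F=20.
Attach a heptagonal pyramid (V=8, E=14, F=8) along a 3-gon: merge 3 vertices and 3 edges, delete both glued faces → V=17, E=41, F=26.
Attach a triangular prism (V=6, E=9, F=5) along a 3-gon: merge 3 vertices and 3 edges, delete both glued faces → V=20, E=47, F=29.
Check: V − E + F = 20 − 47 + 29 = 2.

29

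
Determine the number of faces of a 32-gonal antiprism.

66

An antiprism on an n-gon has two n-gon caps and 2n triangles: V = 2·32 = 64, E = 4·32 = 128, F = 2·32 + 2 = 66.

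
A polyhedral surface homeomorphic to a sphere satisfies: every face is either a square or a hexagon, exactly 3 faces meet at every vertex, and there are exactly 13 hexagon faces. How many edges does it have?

51

Let x be the number of squares; then F = 13 + x.
Edge–face incidences: 2E = 6·13 + 4·x = 78 + 4x.
Every vertex has degree 3, so 3V = 2E.
Euler: V − E + F = 2 ⇒ (2E)/3 − E + (13 + x) = 2.
Multiply by 6: 2·(2E) − 3·(2E) + 6·(13 + x) = 12, i.e. 78 + 6x − (78 + 4x) = 12.
Collecting terms: 2x = 12, so x = 6.
Then 2E = 78 + 4·6 = 102, so E = 51, V = 2E/3 = 34, F = 13 + 6 = 19.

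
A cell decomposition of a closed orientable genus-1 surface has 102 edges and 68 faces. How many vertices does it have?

For a closed orientable surface of genus 1, χ = 2 − 2·1 = 0.
V = 0 + E − F = 0 + 102 − 68 = 34.

34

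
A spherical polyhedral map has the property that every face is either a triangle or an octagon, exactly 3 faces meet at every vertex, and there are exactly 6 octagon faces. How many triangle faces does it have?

Let x be the number of triangles; then F = 6 + x.
Edge–face incidences: 2E = 8·6 + 3·x = 48 + 3x.
Every vertex has degree 3, so 3V = 2E.
Euler: V − E + F = 2 ⇒ (2E)/3 − E + (6 + x) = 2.
Multiply by 6: 2·(2E) − 3·(2E) + 6·(6 + x) = 12, i.e. 36 + 6x − (48 + 3x) = 12.
Collecting terms: 3x − 12 = 12, so 3x = 24, so x = 8.
Then 2E = 48 + 3·8 = 72, so E = 36, V = 2E/3 = 24, F = 6 + 8 = 14.

8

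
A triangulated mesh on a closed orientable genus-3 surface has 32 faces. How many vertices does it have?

12

χ = 2 − 2·3 = -4, and every face is a triangle so 3F = 2E.
E = 3·32/2 = 48. Then V = -4 + E − F = -4 + 48 − 32 = 12.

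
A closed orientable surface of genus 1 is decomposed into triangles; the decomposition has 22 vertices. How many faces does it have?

44

χ = 2 − 2·1 = 0, and every face is a triangle so 3F = 2E.
V − E + F = 0 with E = 3F/2 gives 22 − (3/2 − 1)·F = 0, so F = 44 and E = 66.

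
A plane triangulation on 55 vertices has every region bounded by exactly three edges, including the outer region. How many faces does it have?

In a plane triangulation 3F = 2E and V − E + F = 2, so F = 2V − 4 = 2·55 − 4 = 106.

106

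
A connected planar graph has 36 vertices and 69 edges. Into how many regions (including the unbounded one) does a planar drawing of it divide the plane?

Euler's formula for a connected plane graph: V − E + F = 2, so F = 2 − 36 + 69 = 35.

35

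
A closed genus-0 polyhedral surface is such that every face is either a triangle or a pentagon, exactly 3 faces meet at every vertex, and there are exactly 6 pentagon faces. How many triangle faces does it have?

2

Let x be the number of triangles; then F = 6 + x.
Edge–face incidences: 2E = 5·6 + 3·x = 30 + 3x.
Every vertex has degree 3, so 3V = 2E.
Euler: V − E + F = 2 ⇒ (2E)/3 − E + (6 + x) = 2.
Multiply by 6: 2·(2E) − 3·(2E) + 6·(6 + x) = 12, i.e. 36 + 6x − (30 + 3x) = 12.
Collecting terms: 3x + 6 = 12, so 3x = 6, so x = 2.
Then 2E = 30 + 3·2 = 36, so E = 18, V = 2E/3 = 12, F = 6 + 2 = 8.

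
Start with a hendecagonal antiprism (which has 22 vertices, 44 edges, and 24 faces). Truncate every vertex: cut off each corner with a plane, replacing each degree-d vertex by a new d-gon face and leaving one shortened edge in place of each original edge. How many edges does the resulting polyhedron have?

132

Truncation replaces each original edge-end by a new vertex, so V′ = 2E = 88.
Each original edge survives, and each old vertex of degree d contributes d new edges; summing degrees gives Σd = 2E, so E′ = E + 2E = 3E = 132.
Each original face survives and each original vertex becomes one new face: F′ = F + V = 46.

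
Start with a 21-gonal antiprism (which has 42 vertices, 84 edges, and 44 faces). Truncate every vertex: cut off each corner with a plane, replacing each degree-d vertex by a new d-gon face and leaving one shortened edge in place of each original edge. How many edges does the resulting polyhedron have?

252

Truncation replaces each original edge-end by a new vertex, so V′ = 2E = 168.
Each original edge survives, and each old vertex of degree d contributes d new edges; summing degrees gives Σd = 2E, so E′ = E + 2E = 3E = 252.
Each original face survives and each original vertex becomes one new face: F′ = F + V = 86.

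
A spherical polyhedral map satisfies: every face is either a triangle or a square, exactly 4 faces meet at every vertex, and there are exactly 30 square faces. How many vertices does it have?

36

Let x be the number of triangles; then F = 30 + x.
Edge–face incidences: 2E = 4·30 + 3·x = 120 + 3x.
Every vertex has degree 4, so 4V = 2E.
Euler: V − E + F = 2 ⇒ (2E)/4 − E + (30 + x) = 2.
Multiply by 8: 2·(2E) − 4·(2E) + 8·(30 + x) = 16, i.e. 240 + 8x − 2·(120 + 3x) = 16.
Collecting terms: 2x = 16, so x = 8.
Then 2E = 120 + 3·8 = 144, so E = 72, V = 2E/4 = 36, F = 30 + 8 = 38.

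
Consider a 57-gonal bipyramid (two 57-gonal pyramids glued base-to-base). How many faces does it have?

A bipyramid over an n-gon has 2n triangular faces and n + 2 vertices: V = 57 + 2 = 59, E = 3·57 = 171, F = 2·57 = 114.

114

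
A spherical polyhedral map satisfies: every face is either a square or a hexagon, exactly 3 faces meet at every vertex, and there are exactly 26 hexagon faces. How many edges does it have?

90

Let x be the number of squares; then F = 26 + x.
Edge–face incidences: 2E = 6·26 + 4·x = 156 + 4x.
Every vertex has degree 3, so 3V = 2E.
Euler: V − E + F = 2 ⇒ (2E)/3 − E + (26 + x) = 2.
Multiply by 6: 2·(2E) − 3·(2E) + 6·(26 + x) = 12, i.e. 156 + 6x − (156 + 4x) = 12.
Collecting terms: 2x = 12, so x = 6.
Then 2E = 156 + 4·6 = 180, so E = 90, V = 2E/3 = 60, F = 26 + 6 = 32.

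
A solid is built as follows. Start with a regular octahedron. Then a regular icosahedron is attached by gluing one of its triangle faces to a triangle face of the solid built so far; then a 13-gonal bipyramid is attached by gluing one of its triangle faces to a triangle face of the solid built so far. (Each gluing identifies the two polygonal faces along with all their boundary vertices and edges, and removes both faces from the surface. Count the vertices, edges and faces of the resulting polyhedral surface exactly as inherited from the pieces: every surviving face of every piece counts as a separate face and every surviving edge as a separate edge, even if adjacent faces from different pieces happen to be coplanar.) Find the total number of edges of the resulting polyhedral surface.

A regular octahedron: V=6, E=12, F=8.
Attach a regular icosahedron (V=12, E=30, F=20) along a 3-gon: merge 3 vertices and 3 edges, delete both glued faces → V=15, E=39, F=26.
Attach a 13-gonal bipyramid (V=15, E=39, F=26) along a 3-gon: merge 3 vertices and 3 edges, delete both glued faces → V=27, E=75, F=50.
Check: V − E + F = 27 − 75 + 50 = 2.

75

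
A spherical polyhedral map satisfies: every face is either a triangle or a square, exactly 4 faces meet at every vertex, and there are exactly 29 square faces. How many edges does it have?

Let x be the number of triangles; then F = 29 + x.
Edge–face incidences: 2E = 4·29 + 3·x = 116 + 3x.
Every vertex has degree 4, so 4V = 2E.
Euler: V − E + F = 2 ⇒ (2E)/4 − E + (29 + x) = 2.
Multiply by 8: 2·(2E) − 4·(2E) + 8·(29 + x) = 16, i.e. 232 + 8x − 2·(116 + 3x) = 16.
Collecting terms: 2x = 16, so x = 8.
Then 2E = 116 + 3·8 = 140, so E = 70, V = 2E/4 = 35, F = 29 + 8 = 37.

70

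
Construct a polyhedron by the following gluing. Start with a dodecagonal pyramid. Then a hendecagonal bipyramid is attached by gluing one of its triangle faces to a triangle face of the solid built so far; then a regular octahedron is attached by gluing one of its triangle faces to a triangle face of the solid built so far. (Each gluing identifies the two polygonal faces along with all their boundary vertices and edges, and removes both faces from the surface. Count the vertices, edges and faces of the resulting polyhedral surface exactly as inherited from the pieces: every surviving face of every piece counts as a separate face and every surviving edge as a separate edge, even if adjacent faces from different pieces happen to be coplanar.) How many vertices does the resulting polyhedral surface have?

A dodecagonal pyramid: V=13, E=24, F=13.
Attach a hendecagonal bipyramid (V=13, E=33, F=22) along a 3-gon: merge 3 vertices and 3 edges, delete both glued faces → V=23, E=54, F=33.
Attach a regular octahedron (V=6, E=12, F=8) along a 3-gon: merge 3 vertices and 3 edges, delete both glued faces → V=26, E=63, F=39.
Check: V − E + F = 26 − 63 + 39 = 2.

26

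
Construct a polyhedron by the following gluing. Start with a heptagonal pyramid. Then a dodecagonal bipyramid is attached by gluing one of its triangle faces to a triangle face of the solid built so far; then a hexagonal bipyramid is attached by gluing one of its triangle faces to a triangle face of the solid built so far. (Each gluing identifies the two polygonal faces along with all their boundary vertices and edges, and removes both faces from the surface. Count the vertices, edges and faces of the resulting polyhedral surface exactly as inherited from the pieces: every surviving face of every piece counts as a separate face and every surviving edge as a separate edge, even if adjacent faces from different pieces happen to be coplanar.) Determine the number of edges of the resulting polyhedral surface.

A heptagonal pyramid: V=8, E=14, F=8.
Attach a dodecagonal bipyramid (V=14, E=36, F=24) along a 3-gon: merge 3 vertices and 3 edges, delete both glued faces → V=19, E=47, F=30.
Attach a hexagonal bipyramid (V=8, E=18, F=12) along a 3-gon: merge 3 vertices and 3 edges, delete both glued faces → V=24, E=62, F=40.
Check: V − E + F = 24 − 62 + 40 = 2.

62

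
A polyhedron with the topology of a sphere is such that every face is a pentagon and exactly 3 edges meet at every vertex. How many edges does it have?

30

Each face has 5 edges and each edge borders two faces, so 2E = 5F.
Each vertex has degree 3, so 3V = 2E and hence V = 5F/3.
Euler: V − E + F = 2 ⇒ (5F/3) − (5F/2) + F = 2.
Multiply by 6: (10 − 15 + 6)F = 12, i.e. 1F = 12.
So F = 12, E = 5·12/2 = 30, V = 5·12/3 = 20.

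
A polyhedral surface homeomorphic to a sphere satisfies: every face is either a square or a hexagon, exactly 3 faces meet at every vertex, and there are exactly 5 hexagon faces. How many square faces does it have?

6

Let x be the number of squares; then F = 5 + x.
Edge–face incidences: 2E = 6·5 + 4·x = 30 + 4x.
Every vertex has degree 3, so 3V = 2E.
Euler: V − E + F = 2 ⇒ (2E)/3 − E + (5 + x) = 2.
Multiply by 6: 2·(2E) − 3·(2E) + 6·(5 + x) = 12, i.e. 30 + 6x − (30 + 4x) = 12.
Collecting terms: 2x = 12, so x = 6.
Then 2E = 30 + 4·6 = 54, so E = 27, V = 2E/3 = 18, F = 5 + 6 = 11.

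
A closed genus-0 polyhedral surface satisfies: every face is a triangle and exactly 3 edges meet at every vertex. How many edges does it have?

Each face has 3 edges and each edge borders two faces, so 2E = 3F.
Each vertex has degree 3, so 3V = 2E and hence V = 3F/3.
Euler: V − E + F = 2 ⇒ (3F/3) − (3F/2) + F = 2.
Multiply by 6: (6 − 9 + 6)F = 12, i.e. 3F = 12.
So F = 4, E = 3·4/2 = 6, V = 3·4/3 = 4.

6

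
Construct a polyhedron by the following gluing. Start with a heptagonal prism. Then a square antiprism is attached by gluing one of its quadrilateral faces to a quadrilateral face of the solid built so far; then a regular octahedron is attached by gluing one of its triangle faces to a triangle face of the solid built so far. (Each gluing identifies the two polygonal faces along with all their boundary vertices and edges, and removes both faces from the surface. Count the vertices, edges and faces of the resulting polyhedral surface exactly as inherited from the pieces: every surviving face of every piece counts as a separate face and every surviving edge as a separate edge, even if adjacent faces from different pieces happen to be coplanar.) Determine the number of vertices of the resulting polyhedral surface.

21

A heptagonal prism: V=14, E=21, F=9.
Attach a square antiprism (V=8, E=16, F=10) along a 4-gon: merge 4 vertices and 4 edges, delete both glued faces → V=18, E=33, F=17.
Attach a regular octahedron (V=6, E=12, F=8) along a 3-gon: merge 3 vertices and 3 edges, delete both glued faces → V=21, E=42, F=23.
Check: V − E + F = 21 − 42 + 23 = 2.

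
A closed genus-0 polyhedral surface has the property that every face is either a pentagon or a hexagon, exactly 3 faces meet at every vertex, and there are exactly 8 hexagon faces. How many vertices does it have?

36

Let x be the number of pentagons; then F = 8 + x.
Edge–face incidences: 2E = 6·8 + 5·x = 48 + 5x.
Every vertex has degree 3, so 3V = 2E.
Euler: V − E + F = 2 ⇒ (2E)/3 − E + (8 + x) = 2.
Multiply by 6: 2·(2E) − 3·(2E) + 6·(8 + x) = 12, i.e. 48 + 6x − (48 + 5x) = 12.
Collecting terms: x = 12.
Then 2E = 48 + 5·12 = 108, so E = 54, V = 2E/3 = 36, F = 8 + 12 = 20.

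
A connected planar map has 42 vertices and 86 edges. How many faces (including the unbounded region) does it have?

Euler's formula for a connected plane graph: V − E + F = 2, so F = 2 − 42 + 86 = 46.

46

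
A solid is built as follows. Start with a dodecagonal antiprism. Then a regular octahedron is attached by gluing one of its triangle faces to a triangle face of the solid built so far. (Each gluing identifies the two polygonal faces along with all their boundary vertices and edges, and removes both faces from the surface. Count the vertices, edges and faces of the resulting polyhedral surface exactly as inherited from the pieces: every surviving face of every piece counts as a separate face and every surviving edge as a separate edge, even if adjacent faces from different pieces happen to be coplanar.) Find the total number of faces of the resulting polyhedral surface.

A dodecagonal antiprism: V=24, E=48, F=26.
Attach a regular octahedron (V=6, E=12, F=8) along a 3-gon: merge 3 vertices and 3 edges, delete both glued faces → V=27, E=57, F=32.
Check: V − E + F = 27 − 57 + 32 = 2.

32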